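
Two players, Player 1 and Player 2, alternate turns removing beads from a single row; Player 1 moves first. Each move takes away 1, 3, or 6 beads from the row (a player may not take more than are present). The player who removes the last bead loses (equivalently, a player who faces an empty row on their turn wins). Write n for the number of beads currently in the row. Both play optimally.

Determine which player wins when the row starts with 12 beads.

Player 2 wins.

Classify positions by backward induction: terminal positions (no move available) are W. From any other position, the mover wins iff some move reaches an L.
n=0: no move; the opponent has just taken the last bead and therefore loses → W
n=1: the only move is to 0(W), a W ⇒ L
n=2: can move to 1, which is L ⇒ W
n=3: moves to 2(W), 0(W); every one is W ⇒ L
n=4: can move to 3, which is L ⇒ W
n=5: moves to 4(W), 2(W); every one is W ⇒ L
n=6: can move to 5, which is L ⇒ W
n=7: can move to 1, which is L ⇒ W
n=8: can move to 5, which is L ⇒ W
n=9: can move to 3, which is L ⇒ W
n=10: moves to 9(W), 7(W), 4(W); every one is W ⇒ L
n=11: can move to 10, which is L ⇒ W
n=12: moves to 11(W), 9(W), 6(W); every one is W ⇒ L
The starting position 12 is L: whatever Player 1 does, the opponent receives a W position.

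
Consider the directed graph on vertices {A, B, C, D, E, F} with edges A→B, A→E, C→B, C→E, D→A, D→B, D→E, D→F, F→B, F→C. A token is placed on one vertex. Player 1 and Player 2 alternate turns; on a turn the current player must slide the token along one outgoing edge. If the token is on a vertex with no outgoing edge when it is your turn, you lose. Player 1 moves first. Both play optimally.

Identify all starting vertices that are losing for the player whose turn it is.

Positions with no move are L. A position that does have a move is losing for the player to move precisely when every available move leads to a winning position for the opponent. Fill in the labels:
Every edge goes from a vertex to one that appears earlier in the order B, E, A, C, F, D, so processing vertices in that order labels each vertex after all of its successors.
B: no outgoing edge → L
E: no outgoing edge → L
A: reaches L-position E → W
C: reaches L-position E → W
F: reaches L-position B → W
D: reaches L-position E → W
Reading off the rows marked L gives the requested list; there are 2 such vertices.

B, E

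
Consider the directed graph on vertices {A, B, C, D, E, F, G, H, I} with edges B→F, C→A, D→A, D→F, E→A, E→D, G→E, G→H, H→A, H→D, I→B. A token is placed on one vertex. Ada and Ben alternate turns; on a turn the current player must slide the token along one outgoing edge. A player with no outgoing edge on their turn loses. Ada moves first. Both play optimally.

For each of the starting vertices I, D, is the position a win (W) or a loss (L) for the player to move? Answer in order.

Label each position W (a win for the player to move) or L (a loss). A position with no legal move is L; any other position is W exactly when some move reaches an L, and L when every move reaches a W.
Every edge goes from a vertex to one that appears earlier in the order A, F, D, E, H, G, C, B, I, so processing vertices in that order labels each vertex after all of its successors.
A: no outgoing edge → L
F: no outgoing edge → L
D: →F(L), so W
E: →A(L), so W
H: →A(L), so W
G: →H(W), E(W) — all W, so L
C: →A(L), so W
B: →F(L), so W
I: →B(W) only, which is W, so L

I: L, D: W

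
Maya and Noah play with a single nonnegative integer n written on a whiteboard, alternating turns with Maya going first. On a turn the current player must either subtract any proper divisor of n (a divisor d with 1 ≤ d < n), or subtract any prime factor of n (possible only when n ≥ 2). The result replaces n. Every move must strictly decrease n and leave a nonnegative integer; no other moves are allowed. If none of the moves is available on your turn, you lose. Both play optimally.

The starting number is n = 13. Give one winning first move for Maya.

Move to 0.

Compute win/loss labels from the base case upward. A position with no move is L. Any other position is W if it can reach an L in one move, else L.
n=0: no move → L
n=1: no move → L
n=2: W (go to 0, an L position)
n=3: W (go to 0, an L position)
n=4: L (options 2(W), 3(W) are all W)
n=5: W (go to 0, an L position)
n=6: W (go to 4, an L position)
n=7: W (go to 0, an L position)
n=8: W (go to 4, an L position)
n=9: L (options 6(W), 8(W) are all W)
n=10: W (go to 9, an L position)
n=11: W (go to 0, an L position)
n=12: W (go to 9, an L position)
n=13: W (go to 0, an L position)
From 13, the L positions reachable in one move are: 0.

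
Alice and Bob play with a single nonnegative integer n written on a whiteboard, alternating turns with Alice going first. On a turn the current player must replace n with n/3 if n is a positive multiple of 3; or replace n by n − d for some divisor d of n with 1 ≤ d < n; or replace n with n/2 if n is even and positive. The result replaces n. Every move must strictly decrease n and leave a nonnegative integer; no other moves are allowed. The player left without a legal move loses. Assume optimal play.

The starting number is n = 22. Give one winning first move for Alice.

Move to 11.

Use the standard recursion: the mover loses at a terminal position; elsewhere, the mover wins exactly when some move hands the opponent an L position.
n=0: no move → L
n=1: no move → L
n=2: can move to 1, which is L ⇒ W
n=3: can move to 1, which is L ⇒ W
n=4: moves to 2(W), 3(W); every one is W ⇒ L
n=5: can move to 4, which is L ⇒ W
n=6: can move to 4, which is L ⇒ W
n=7: the only move is to 6(W), a W ⇒ L
n=8: can move to 4, which is L ⇒ W
n=9: moves to 3(W), 6(W), 8(W); every one is W ⇒ L
n=10: can move to 9, which is L ⇒ W
n=11: the only move is to 10(W), a W ⇒ L
n=12: can move to 4, which is L ⇒ W
n=13: the only move is to 12(W), a W ⇒ L
n=14: can move to 7, which is L ⇒ W
n=15: moves to 5(W), 10(W), 12(W), 14(W); every one is W ⇒ L
n=16: can move to 15, which is L ⇒ W
n=17: the only move is to 16(W), a W ⇒ L
n=18: can move to 9, which is L ⇒ W
n=19: the only move is to 18(W), a W ⇒ L
n=20: can move to 15, which is L ⇒ W
n=21: can move to 7, which is L ⇒ W
n=22: can move to 11, which is L ⇒ W
From 22, the L positions reachable in one move are: 11.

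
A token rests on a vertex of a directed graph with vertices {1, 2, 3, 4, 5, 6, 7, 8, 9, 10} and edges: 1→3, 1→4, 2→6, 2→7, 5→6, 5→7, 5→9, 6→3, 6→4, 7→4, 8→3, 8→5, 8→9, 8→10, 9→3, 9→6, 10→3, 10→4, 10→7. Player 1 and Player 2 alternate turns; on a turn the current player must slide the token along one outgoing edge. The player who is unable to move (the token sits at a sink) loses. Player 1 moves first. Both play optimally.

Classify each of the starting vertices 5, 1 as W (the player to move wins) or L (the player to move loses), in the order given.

5: L, 1: W

Work bottom-up. With no move the player to move loses. Otherwise the position is W if at least one move leads to an L position for the opponent, and L if every move leads to a W.
Every edge goes from a vertex to one that appears earlier in the order 4, 3, 6, 7, 9, 10, 5, 1, 8, 2, so processing vertices in that order labels each vertex after all of its successors.
4: no outgoing edge → L
3: no outgoing edge → L
6: W (go to 3, an L position)
7: W (go to 4, an L position)
9: W (go to 3, an L position)
10: W (go to 3, an L position)
5: L (options 9(W), 7(W), 6(W) are all W)
1: W (go to 3, an L position)
8: W (go to 5, an L position)
2: L (options 7(W), 6(W) are all W)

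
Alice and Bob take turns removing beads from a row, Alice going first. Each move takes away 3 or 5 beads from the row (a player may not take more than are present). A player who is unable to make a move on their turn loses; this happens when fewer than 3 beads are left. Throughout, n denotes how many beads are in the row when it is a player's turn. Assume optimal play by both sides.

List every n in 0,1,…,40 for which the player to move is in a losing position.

Work bottom-up. With no move the player to move loses. Otherwise the position is W if at least one move leads to an L position for the opponent, and L if every move leads to a W.
n=0: no move → L
n=1: no move → L
n=2: no move → L
n=3: →0(L), so W
n=4: →1(L), so W
n=5: →2(L), so W
n=6: →1(L), so W
n=7: →2(L), so W
n=8: →5(W), 3(W) — all W, so L
n=9: →6(W), 4(W) — all W, so L
n=10: →7(W), 5(W) — all W, so L
n=11: →8(L), so W
n=12: →9(L), so W
n=13: →10(L), so W
n=14: →9(L), so W
n=15: →10(L), so W
n=16: →13(W), 11(W) — all W, so L
n=17: →14(W), 12(W) — all W, so L
n=18: →15(W), 13(W) — all W, so L
n=19: →16(L), so W
n=20: →17(L), so W
n=21: →18(L), so W
n=22: →17(L), so W
n=23: →18(L), so W
n=24: →21(W), 19(W) — all W, so L
n=25: →22(W), 20(W) — all W, so L
n=26: →23(W), 21(W) — all W, so L
n=27: →24(L), so W
n=28: →25(L), so W
n=29: →26(L), so W
n=30: →25(L), so W
n=31: →26(L), so W
n=32: →29(W), 27(W) — all W, so L
n=33: →30(W), 28(W) — all W, so L
n=34: →31(W), 29(W) — all W, so L
n=35: →32(L), so W
n=36: →33(L), so W
n=37: →34(L), so W
n=38: →33(L), so W
n=39: →34(L), so W
n=40: →37(W), 35(W) — all W, so L
The losing starting values of n are exactly the entries labelled L in this table (16 of them).

0, 1, 2, 8, 9, 10, 16, 17, 18, 24, 25, 26, 32, 33, 34, 40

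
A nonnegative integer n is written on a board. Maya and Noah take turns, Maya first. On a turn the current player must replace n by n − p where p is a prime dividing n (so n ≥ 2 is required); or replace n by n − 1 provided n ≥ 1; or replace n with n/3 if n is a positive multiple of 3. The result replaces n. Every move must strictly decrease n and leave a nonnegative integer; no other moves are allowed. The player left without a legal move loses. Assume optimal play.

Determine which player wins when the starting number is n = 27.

Noah wins.

Build the W/L table. Terminal = L. A non-terminal position is W if it has a move to some L; otherwise it is L.
n=0: no move → L
n=1: can move to 0, which is L ⇒ W
n=2: can move to 0, which is L ⇒ W
n=3: can move to 0, which is L ⇒ W
n=4: moves to 2(W), 3(W); every one is W ⇒ L
n=5: can move to 0, which is L ⇒ W
n=6: can move to 4, which is L ⇒ W
n=7: can move to 0, which is L ⇒ W
n=8: moves to 6(W), 7(W); every one is W ⇒ L
n=9: can move to 8, which is L ⇒ W
n=10: can move to 8, which is L ⇒ W
n=11: can move to 0, which is L ⇒ W
n=12: can move to 4, which is L ⇒ W
n=13: can move to 0, which is L ⇒ W
n=14: moves to 7(W), 12(W), 13(W); every one is W ⇒ L
n=15: can move to 14, which is L ⇒ W
n=16: can move to 14, which is L ⇒ W
n=17: can move to 0, which is L ⇒ W
n=18: moves to 6(W), 15(W), 16(W), 17(W); every one is W ⇒ L
n=19: can move to 0, which is L ⇒ W
n=20: can move to 18, which is L ⇒ W
n=21: can move to 14, which is L ⇒ W
n=22: moves to 11(W), 20(W), 21(W); every one is W ⇒ L
n=23: can move to 0, which is L ⇒ W
n=24: can move to 8, which is L ⇒ W
n=25: moves to 20(W), 24(W); every one is W ⇒ L
n=26: can move to 25, which is L ⇒ W
n=27: moves to 9(W), 24(W), 26(W); every one is W ⇒ L
The starting position 27 is L: whatever Maya does, the opponent receives a W position.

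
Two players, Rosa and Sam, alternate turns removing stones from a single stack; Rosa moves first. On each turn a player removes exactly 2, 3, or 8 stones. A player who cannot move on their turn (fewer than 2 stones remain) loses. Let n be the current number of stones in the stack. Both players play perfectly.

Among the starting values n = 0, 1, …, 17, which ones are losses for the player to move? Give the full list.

0, 1, 5, 6, 10, 11, 15, 16

Build the W/L table. Terminal = L. A non-terminal position is W if it has a move to some L; otherwise it is L.
n=0: no move → L
n=1: no move → L
n=2: reaches L-position 0 → W
n=3: reaches L-position 1 → W
n=4: reaches L-position 1 → W
n=5: only reaches 3(W), 2(W), all W → L
n=6: only reaches 4(W), 3(W), all W → L
n=7: reaches L-position 5 → W
n=8: reaches L-position 6 → W
n=9: reaches L-position 6 → W
n=10: only reaches 8(W), 7(W), 2(W), all W → L
n=11: only reaches 9(W), 8(W), 3(W), all W → L
n=12: reaches L-position 10 → W
n=13: reaches L-position 11 → W
n=14: reaches L-position 11 → W
n=15: only reaches 13(W), 12(W), 7(W), all W → L
n=16: only reaches 14(W), 13(W), 8(W), all W → L
n=17: reaches L-position 15 → W
The losing starting values of n are exactly the entries labelled L in this table (8 of them).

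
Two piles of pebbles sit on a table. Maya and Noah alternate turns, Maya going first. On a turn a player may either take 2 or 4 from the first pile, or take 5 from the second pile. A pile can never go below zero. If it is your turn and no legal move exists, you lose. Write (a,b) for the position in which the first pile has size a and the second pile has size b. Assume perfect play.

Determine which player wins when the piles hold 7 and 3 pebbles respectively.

Noah wins.

Classify positions by backward induction: terminal positions (no move available) are L. From any other position, the mover wins iff some move reaches an L.
No move ever increases a pile, so every position that can arise here has a ≤ 7 and b ≤ 3; it is enough to label the cells with 0 ≤ a ≤ 7 and 0 ≤ b ≤ 3.
Every move lowers a or b (never raises either), so fill the grid row by row in increasing a, and left to right within a row: each cell's successors are then already labelled.
      b=0  b=1  b=2  b=3
a=0:    L    L    L    L
a=1:    L    L    L    L
a=2:    W    W    W    W
a=3:    W    W    W    W
a=4:    W    W    W    W
a=5:    W    W    W    W
a=6:    L    L    L    L
a=7:    L    L    L    L
Cells with no legal move (terminal, hence L): (0,0), (0,1), (0,2), (0,3), (1,0), (1,1), (1,2), (1,3).
The remaining L cells, each justified by listing all of its moves:
(6,0): L (options (4,0)(W), (2,0)(W) are all W)
(6,1): L (options (4,1)(W), (2,1)(W) are all W)
(6,2): L (options (4,2)(W), (2,2)(W) are all W)
(6,3): L (options (4,3)(W), (2,3)(W) are all W)
(7,0): L (options (5,0)(W), (3,0)(W) are all W)
(7,1): L (options (5,1)(W), (3,1)(W) are all W)
(7,2): L (options (5,2)(W), (3,2)(W) are all W)
(7,3): L (options (5,3)(W), (3,3)(W) are all W)
Every other cell has at least one move into one of the L cells above, so it is W.
The starting position (7,3) is L: whatever Maya does, the opponent receives a W position.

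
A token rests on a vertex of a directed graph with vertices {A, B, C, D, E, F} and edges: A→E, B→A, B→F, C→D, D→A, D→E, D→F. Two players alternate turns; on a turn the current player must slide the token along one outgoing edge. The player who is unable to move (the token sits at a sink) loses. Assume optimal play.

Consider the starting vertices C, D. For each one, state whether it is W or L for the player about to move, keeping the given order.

C: L, D: W

Classify positions by backward induction: terminal positions (no move available) are L. From any other position, the mover wins iff some move reaches an L.
Every edge goes from a vertex to one that appears earlier in the order E, F, A, B, D, C, so processing vertices in that order labels each vertex after all of its successors.
E: no outgoing edge → L
F: no outgoing edge → L
A: can move to E, which is L ⇒ W
B: can move to F, which is L ⇒ W
D: can move to F, which is L ⇒ W
C: the only move is to D(W), a W ⇒ L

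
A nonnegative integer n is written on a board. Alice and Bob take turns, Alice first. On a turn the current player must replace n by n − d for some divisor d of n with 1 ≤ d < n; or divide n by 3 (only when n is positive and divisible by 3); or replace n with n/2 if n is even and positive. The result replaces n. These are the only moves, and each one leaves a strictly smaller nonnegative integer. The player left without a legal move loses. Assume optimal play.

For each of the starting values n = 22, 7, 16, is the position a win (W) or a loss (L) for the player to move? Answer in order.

22: W, 7: L, 16: W

Use the standard recursion: the mover loses at a terminal position; elsewhere, the mover wins exactly when some move hands the opponent an L position.
n=0: no move → L
n=1: no move → L
n=2: W (go to 1, an L position)
n=3: W (go to 1, an L position)
n=4: L (options 2(W), 3(W) are all W)
n=5: W (go to 4, an L position)
n=6: W (go to 4, an L position)
n=7: L (sole option 6(W) is W)
n=8: W (go to 4, an L position)
n=9: L (options 3(W), 6(W), 8(W) are all W)
n=10: W (go to 9, an L position)
n=11: L (sole option 10(W) is W)
n=12: W (go to 4, an L position)
n=13: L (sole option 12(W) is W)
n=14: W (go to 7, an L position)
n=15: L (options 5(W), 10(W), 12(W), 14(W) are all W)
n=16: W (go to 15, an L position)
n=17: L (sole option 16(W) is W)
n=18: W (go to 9, an L position)
n=19: L (sole option 18(W) is W)
n=20: W (go to 15, an L position)
n=21: W (go to 7, an L position)
n=22: W (go to 11, an L position)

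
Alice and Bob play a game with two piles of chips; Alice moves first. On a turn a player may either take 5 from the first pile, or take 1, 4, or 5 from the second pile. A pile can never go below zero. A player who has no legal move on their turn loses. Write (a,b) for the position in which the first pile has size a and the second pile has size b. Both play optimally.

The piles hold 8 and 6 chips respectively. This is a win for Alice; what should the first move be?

Build the W/L table. Terminal = L. A non-terminal position is W if it has a move to some L; otherwise it is L.
No move ever increases a pile, so every position that can arise here has a ≤ 8 and b ≤ 6; it is enough to label the cells with 0 ≤ a ≤ 8 and 0 ≤ b ≤ 6.
Every move lowers a or b (never raises either), so fill the grid row by row in increasing a, and left to right within a row: each cell's successors are then already labelled.
      b=0  b=1  b=2  b=3  b=4  b=5  b=6
a=0:    L    W    L    W    W    W    W
a=1:    L    W    L    W    W    W    W
a=2:    L    W    L    W    W    W    W
a=3:    L    W    L    W    W    W    W
a=4:    L    W    L    W    W    W    W
a=5:    W    L    W    L    W    W    W
a=6:    W    L    W    L    W    W    W
a=7:    W    L    W    L    W    W    W
a=8:    W    L    W    L    W    W    W
Cells with no legal move (terminal, hence L): (0,0), (1,0), (2,0), (3,0), (4,0).
The remaining L cells, each justified by listing all of its moves:
(0,2): the only move is to (0,1)(W), a W ⇒ L
(1,2): the only move is to (1,1)(W), a W ⇒ L
(2,2): the only move is to (2,1)(W), a W ⇒ L
(3,2): the only move is to (3,1)(W), a W ⇒ L
(4,2): the only move is to (4,1)(W), a W ⇒ L
(5,1): moves to (0,1)(W), (5,0)(W); every one is W ⇒ L
(5,3): moves to (0,3)(W), (5,2)(W); every one is W ⇒ L
(6,1): moves to (1,1)(W), (6,0)(W); every one is W ⇒ L
(6,3): moves to (1,3)(W), (6,2)(W); every one is W ⇒ L
(7,1): moves to (2,1)(W), (7,0)(W); every one is W ⇒ L
(7,3): moves to (2,3)(W), (7,2)(W); every one is W ⇒ L
(8,1): moves to (3,1)(W), (8,0)(W); every one is W ⇒ L
(8,3): moves to (3,3)(W), (8,2)(W); every one is W ⇒ L
Every other cell has at least one move into one of the L cells above, so it is W.
From (8,6), the L positions reachable in one move are: (8,1).

Move to (8,1).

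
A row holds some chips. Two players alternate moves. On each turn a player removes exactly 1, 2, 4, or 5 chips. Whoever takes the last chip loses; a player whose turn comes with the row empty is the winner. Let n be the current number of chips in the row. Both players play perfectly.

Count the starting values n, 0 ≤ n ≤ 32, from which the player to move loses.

11

Compute win/loss labels from the base case upward. A position with no move is W. Any other position is W if it can reach an L in one move, else L.
n=0: no move; the opponent has just taken the last chip and therefore loses → W
n=1: →0(W) only, which is W, so L
n=2: →1(L), so W
n=3: →1(L), so W
n=4: →3(W), 2(W), 0(W) — all W, so L
n=5: →4(L), so W
n=6: →4(L), so W
n=7: →6(W), 5(W), 3(W), 2(W) — all W, so L
n=8: →7(L), so W
n=9: →7(L), so W
n=10: →9(W), 8(W), 6(W), 5(W) — all W, so L
n=11: →10(L), so W
n=12: →10(L), so W
n=13: →12(W), 11(W), 9(W), 8(W) — all W, so L
n=14: →13(L), so W
n=15: →13(L), so W
n=16: →15(W), 14(W), 12(W), 11(W) — all W, so L
n=17: →16(L), so W
n=18: →16(L), so W
n=19: →18(W), 17(W), 15(W), 14(W) — all W, so L
n=20: →19(L), so W
n=21: →19(L), so W
n=22: →21(W), 20(W), 18(W), 17(W) — all W, so L
n=23: →22(L), so W
n=24: →22(L), so W
n=25: →24(W), 23(W), 21(W), 20(W) — all W, so L
n=26: →25(L), so W
n=27: →25(L), so W
n=28: →27(W), 26(W), 24(W), 23(W) — all W, so L
n=29: →28(L), so W
n=30: →28(L), so W
n=31: →30(W), 29(W), 27(W), 26(W) — all W, so L
n=32: →31(L), so W
L entries with 0 ≤ n ≤ 32: n = 1, 4, 7, 10, 13, 16, 19, 22, 25, 28, 31; that makes 11.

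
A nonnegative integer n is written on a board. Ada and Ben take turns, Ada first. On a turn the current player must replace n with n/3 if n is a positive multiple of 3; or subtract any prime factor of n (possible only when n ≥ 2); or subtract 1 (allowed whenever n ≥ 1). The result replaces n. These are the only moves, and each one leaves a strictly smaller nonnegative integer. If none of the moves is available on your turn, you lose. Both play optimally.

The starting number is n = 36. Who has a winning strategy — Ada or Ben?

Label each position W (a win for the player to move) or L (a loss). A position with no legal move is L; any other position is W exactly when some move reaches an L, and L when every move reaches a W.
n=0: no move → L
n=1: reaches L-position 0 → W
n=2: reaches L-position 0 → W
n=3: reaches L-position 0 → W
n=4: only reaches 2(W), 3(W), all W → L
n=5: reaches L-position 0 → W
n=6: reaches L-position 4 → W
n=7: reaches L-position 0 → W
n=8: only reaches 6(W), 7(W), all W → L
n=9: reaches L-position 8 → W
n=10: reaches L-position 8 → W
n=11: reaches L-position 0 → W
n=12: reaches L-position 4 → W
n=13: reaches L-position 0 → W
n=14: only reaches 7(W), 12(W), 13(W), all W → L
n=15: reaches L-position 14 → W
n=16: reaches L-position 14 → W
n=17: reaches L-position 0 → W
n=18: only reaches 6(W), 15(W), 16(W), 17(W), all W → L
n=19: reaches L-position 0 → W
n=20: reaches L-position 18 → W
n=21: reaches L-position 14 → W
n=22: only reaches 11(W), 20(W), 21(W), all W → L
n=23: reaches L-position 0 → W
n=24: reaches L-position 8 → W
n=25: only reaches 20(W), 24(W), all W → L
n=26: reaches L-position 25 → W
n=27: only reaches 9(W), 24(W), 26(W), all W → L
n=28: reaches L-position 27 → W
n=29: reaches L-position 0 → W
n=30: reaches L-position 25 → W
n=31: reaches L-position 0 → W
n=32: only reaches 30(W), 31(W), all W → L
n=33: reaches L-position 22 → W
n=34: reaches L-position 32 → W
n=35: only reaches 28(W), 30(W), 34(W), all W → L
n=36: reaches L-position 35 → W
The starting position 36 is W: Ada should move to 35, handing over an L position.

Ada wins.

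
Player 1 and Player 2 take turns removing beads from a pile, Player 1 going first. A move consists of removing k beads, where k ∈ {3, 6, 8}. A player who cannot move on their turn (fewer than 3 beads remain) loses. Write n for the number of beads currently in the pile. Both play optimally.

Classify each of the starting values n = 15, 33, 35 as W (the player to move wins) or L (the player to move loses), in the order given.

15: W, 33: L, 35: L

Work bottom-up. With no move the player to move loses. Otherwise the position is W if at least one move leads to an L position for the opponent, and L if every move leads to a W.
n=0: no move → L
n=1: no move → L
n=2: no move → L
n=3: reaches L-position 0 → W
n=4: reaches L-position 1 → W
n=5: reaches L-position 2 → W
n=6: reaches L-position 0 → W
n=7: reaches L-position 1 → W
n=8: reaches L-position 2 → W
n=9: reaches L-position 1 → W
n=10: reaches L-position 2 → W
n=11: only reaches 8(W), 5(W), 3(W), all W → L
n=12: only reaches 9(W), 6(W), 4(W), all W → L
n=13: only reaches 10(W), 7(W), 5(W), all W → L
n=14: reaches L-position 11 → W
n=15: reaches L-position 12 → W
n=16: reaches L-position 13 → W
n=17: reaches L-position 11 → W
n=18: reaches L-position 12 → W
n=19: reaches L-position 13 → W
n=20: reaches L-position 12 → W
n=21: reaches L-position 13 → W
n=22: only reaches 19(W), 16(W), 14(W), all W → L
n=23: only reaches 20(W), 17(W), 15(W), all W → L
n=24: only reaches 21(W), 18(W), 16(W), all W → L
n=25: reaches L-position 22 → W
n=26: reaches L-position 23 → W
n=27: reaches L-position 24 → W
n=28: reaches L-position 22 → W
n=29: reaches L-position 23 → W
n=30: reaches L-position 24 → W
n=31: reaches L-position 23 → W
n=32: reaches L-position 24 → W
n=33: only reaches 30(W), 27(W), 25(W), all W → L
n=34: only reaches 31(W), 28(W), 26(W), all W → L
n=35: only reaches 32(W), 29(W), 27(W), all W → L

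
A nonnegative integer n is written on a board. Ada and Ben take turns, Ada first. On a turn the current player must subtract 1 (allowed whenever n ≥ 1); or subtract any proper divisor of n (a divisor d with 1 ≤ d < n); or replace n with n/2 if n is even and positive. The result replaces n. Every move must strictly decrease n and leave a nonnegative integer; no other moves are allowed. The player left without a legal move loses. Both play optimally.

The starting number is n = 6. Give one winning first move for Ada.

Positions with no move are L. A position that does have a move is losing for the player to move precisely when every available move leads to a winning position for the opponent. Fill in the labels:
n=0: no move → L
n=1: →0(L), so W
n=2: →1(W) only, which is W, so L
n=3: →2(L), so W
n=4: →2(L), so W
n=5: →4(W) only, which is W, so L
n=6: →5(L), so W
From 6, the L positions reachable in one move are: 5.

Move to 5.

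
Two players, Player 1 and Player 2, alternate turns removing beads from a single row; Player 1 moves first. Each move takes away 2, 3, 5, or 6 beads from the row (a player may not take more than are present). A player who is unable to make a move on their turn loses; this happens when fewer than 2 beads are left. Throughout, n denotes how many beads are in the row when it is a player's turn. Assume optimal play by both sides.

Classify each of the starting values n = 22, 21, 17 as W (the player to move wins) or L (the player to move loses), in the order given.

Positions with no move are L. A position that does have a move is losing for the player to move precisely when every available move leads to a winning position for the opponent. Fill in the labels:
n=0: no move → L
n=1: no move → L
n=2: W (go to 0, an L position)
n=3: W (go to 1, an L position)
n=4: W (go to 1, an L position)
n=5: W (go to 0, an L position)
n=6: W (go to 1, an L position)
n=7: W (go to 1, an L position)
n=8: L (options 6(W), 5(W), 3(W), 2(W) are all W)
n=9: L (options 7(W), 6(W), 4(W), 3(W) are all W)
n=10: W (go to 8, an L position)
n=11: W (go to 9, an L position)
n=12: W (go to 9, an L position)
n=13: W (go to 8, an L position)
n=14: W (go to 9, an L position)
n=15: W (go to 9, an L position)
n=16: L (options 14(W), 13(W), 11(W), 10(W) are all W)
n=17: L (options 15(W), 14(W), 12(W), 11(W) are all W)
n=18: W (go to 16, an L position)
n=19: W (go to 17, an L position)
n=20: W (go to 17, an L position)
n=21: W (go to 16, an L position)
n=22: W (go to 17, an L position)

22: W, 21: W, 17: L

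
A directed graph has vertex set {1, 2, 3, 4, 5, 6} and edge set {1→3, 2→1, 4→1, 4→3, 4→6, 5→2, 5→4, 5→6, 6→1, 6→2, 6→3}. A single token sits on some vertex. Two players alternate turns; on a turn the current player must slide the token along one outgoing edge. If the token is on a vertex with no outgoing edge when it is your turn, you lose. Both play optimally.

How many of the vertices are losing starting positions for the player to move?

Work bottom-up. With no move the player to move loses. Otherwise the position is W if at least one move leads to an L position for the opponent, and L if every move leads to a W.
Every edge goes from a vertex to one that appears earlier in the order 3, 1, 2, 6, 4, 5, so processing vertices in that order labels each vertex after all of its successors.
3: no outgoing edge → L
1: reaches L-position 3 → W
2: only reaches 1(W), which is W → L
6: reaches L-position 2 → W
4: reaches L-position 3 → W
5: reaches L-position 2 → W
The L vertices are 2, 3; that is 2 in all.

2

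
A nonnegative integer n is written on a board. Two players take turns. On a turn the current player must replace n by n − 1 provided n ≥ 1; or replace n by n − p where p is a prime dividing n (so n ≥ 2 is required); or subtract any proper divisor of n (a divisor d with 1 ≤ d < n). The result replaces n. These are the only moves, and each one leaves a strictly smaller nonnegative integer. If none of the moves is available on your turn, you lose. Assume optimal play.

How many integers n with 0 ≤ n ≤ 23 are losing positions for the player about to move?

Compute win/loss labels from the base case upward. A position with no move is L. Any other position is W if it can reach an L in one move, else L.
n=0: no move → L
n=1: →0(L), so W
n=2: →0(L), so W
n=3: →0(L), so W
n=4: →2(W), 3(W) — all W, so L
n=5: →0(L), so W
n=6: →4(L), so W
n=7: →0(L), so W
n=8: →4(L), so W
n=9: →6(W), 8(W) — all W, so L
n=10: →9(L), so W
n=11: →0(L), so W
n=12: →9(L), so W
n=13: →0(L), so W
n=14: →7(W), 12(W), 13(W) — all W, so L
n=15: →14(L), so W
n=16: →14(L), so W
n=17: →0(L), so W
n=18: →9(L), so W
n=19: →0(L), so W
n=20: →10(W), 15(W), 16(W), 18(W), 19(W) — all W, so L
n=21: →14(L), so W
n=22: →20(L), so W
n=23: →0(L), so W
L entries with 0 ≤ n ≤ 23: n = 0, 4, 9, 14, 20; that makes 5.

5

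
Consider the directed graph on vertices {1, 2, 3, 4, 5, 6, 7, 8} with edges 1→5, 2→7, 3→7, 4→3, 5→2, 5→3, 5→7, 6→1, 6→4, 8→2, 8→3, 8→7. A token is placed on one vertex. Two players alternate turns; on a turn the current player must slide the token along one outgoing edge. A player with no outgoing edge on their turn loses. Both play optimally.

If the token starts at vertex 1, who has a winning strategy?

Positions with no move are L. A position that does have a move is losing for the player to move precisely when every available move leads to a winning position for the opponent. Fill in the labels:
Every edge goes from a vertex to one that appears earlier in the order 7, 3, 2, 4, 5, 1, 8, 6, so processing vertices in that order labels each vertex after all of its successors.
7: no outgoing edge → L
3: W (go to 7, an L position)
2: W (go to 7, an L position)
4: L (sole option 3(W) is W)
5: W (go to 7, an L position)
1: L (sole option 5(W) is W)
8: W (go to 7, an L position)
6: W (go to 1, an L position)
The starting position 1 is L: whatever the player to move does, the opponent receives a W position.

The second player wins.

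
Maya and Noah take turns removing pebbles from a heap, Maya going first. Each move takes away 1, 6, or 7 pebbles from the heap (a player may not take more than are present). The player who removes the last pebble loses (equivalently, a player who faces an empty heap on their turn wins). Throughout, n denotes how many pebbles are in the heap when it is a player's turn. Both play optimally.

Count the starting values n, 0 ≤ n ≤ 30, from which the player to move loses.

Compute win/loss labels from the base case upward. A position with no move is W. Any other position is W if it can reach an L in one move, else L.
n=0: no move; the opponent has just taken the last pebble and therefore loses → W
n=1: the only move is to 0(W), a W ⇒ L
n=2: can move to 1, which is L ⇒ W
n=3: the only move is to 2(W), a W ⇒ L
n=4: can move to 3, which is L ⇒ W
n=5: the only move is to 4(W), a W ⇒ L
n=6: can move to 5, which is L ⇒ W
n=7: can move to 1, which is L ⇒ W
n=8: can move to 1, which is L ⇒ W
n=9: can move to 3, which is L ⇒ W
n=10: can move to 3, which is L ⇒ W
n=11: can move to 5, which is L ⇒ W
n=12: can move to 5, which is L ⇒ W
n=13: moves to 12(W), 7(W), 6(W); every one is W ⇒ L
n=14: can move to 13, which is L ⇒ W
n=15: moves to 14(W), 9(W), 8(W); every one is W ⇒ L
n=16: can move to 15, which is L ⇒ W
n=17: moves to 16(W), 11(W), 10(W); every one is W ⇒ L
n=18: can move to 17, which is L ⇒ W
n=19: can move to 13, which is L ⇒ W
n=20: can move to 13, which is L ⇒ W
n=21: can move to 15, which is L ⇒ W
n=22: can move to 15, which is L ⇒ W
n=23: can move to 17, which is L ⇒ W
n=24: can move to 17, which is L ⇒ W
n=25: moves to 24(W), 19(W), 18(W); every one is W ⇒ L
n=26: can move to 25, which is L ⇒ W
n=27: moves to 26(W), 21(W), 20(W); every one is W ⇒ L
n=28: can move to 27, which is L ⇒ W
n=29: moves to 28(W), 23(W), 22(W); every one is W ⇒ L
n=30: can move to 29, which is L ⇒ W
L entries with 0 ≤ n ≤ 30: n = 1, 3, 5, 13, 15, 17, 25, 27, 29; that makes 9.

9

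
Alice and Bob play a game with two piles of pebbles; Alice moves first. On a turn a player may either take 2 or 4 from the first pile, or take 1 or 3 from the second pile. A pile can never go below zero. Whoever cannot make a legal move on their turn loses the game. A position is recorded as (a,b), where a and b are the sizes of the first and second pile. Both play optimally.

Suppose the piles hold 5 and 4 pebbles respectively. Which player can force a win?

Alice wins.

Build the W/L table. Terminal = L. A non-terminal position is W if it has a move to some L; otherwise it is L.
No move ever increases a pile, so every position that can arise here has a ≤ 5 and b ≤ 4; it is enough to label the cells with 0 ≤ a ≤ 5 and 0 ≤ b ≤ 4.
Every move lowers a or b (never raises either), so fill the grid row by row in increasing a, and left to right within a row: each cell's successors are then already labelled.
      b=0  b=1  b=2  b=3  b=4
a=0:    L    W    L    W    L
a=1:    L    W    L    W    L
a=2:    W    L    W    L    W
a=3:    W    L    W    L    W
a=4:    W    W    W    W    W
a=5:    W    W    W    W    W
Cells with no legal move (terminal, hence L): (0,0), (1,0).
The remaining L cells, each justified by listing all of its moves:
(0,2): only reaches (0,1)(W), which is W → L
(0,4): only reaches (0,3)(W), (0,1)(W), all W → L
(1,2): only reaches (1,1)(W), which is W → L
(1,4): only reaches (1,3)(W), (1,1)(W), all W → L
(2,1): only reaches (0,1)(W), (2,0)(W), all W → L
(2,3): only reaches (0,3)(W), (2,2)(W), (2,0)(W), all W → L
(3,1): only reaches (1,1)(W), (3,0)(W), all W → L
(3,3): only reaches (1,3)(W), (3,2)(W), (3,0)(W), all W → L
Every other cell has at least one move into one of the L cells above, so it is W.
The starting position (5,4) is W: Alice should move to (1,4), handing over an L position.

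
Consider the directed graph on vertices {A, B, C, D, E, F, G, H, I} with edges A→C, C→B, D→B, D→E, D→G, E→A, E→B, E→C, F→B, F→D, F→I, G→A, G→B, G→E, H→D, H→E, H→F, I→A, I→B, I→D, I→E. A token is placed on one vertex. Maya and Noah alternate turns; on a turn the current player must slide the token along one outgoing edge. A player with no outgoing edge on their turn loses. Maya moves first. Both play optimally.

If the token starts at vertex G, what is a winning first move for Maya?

Move to A.

Classify positions by backward induction: terminal positions (no move available) are L. From any other position, the mover wins iff some move reaches an L.
Every edge goes from a vertex to one that appears earlier in the order B, C, A, E, G, D, I, F, H, so processing vertices in that order labels each vertex after all of its successors.
B: no outgoing edge → L
C: reaches L-position B → W
A: only reaches C(W), which is W → L
E: reaches L-position A → W
G: reaches L-position A → W
D: reaches L-position B → W
I: reaches L-position A → W
F: reaches L-position B → W
H: only reaches F(W), D(W), E(W), all W → L
From G, the L positions reachable in one move are: A, B. Any move reaching one of these is winning.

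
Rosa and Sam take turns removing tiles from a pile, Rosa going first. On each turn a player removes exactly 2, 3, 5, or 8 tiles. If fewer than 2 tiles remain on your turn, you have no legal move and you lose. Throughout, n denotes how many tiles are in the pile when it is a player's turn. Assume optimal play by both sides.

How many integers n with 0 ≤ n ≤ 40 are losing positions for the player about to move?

Positions with no move are L. A position that does have a move is losing for the player to move precisely when every available move leads to a winning position for the opponent. Fill in the labels:
n=0: no move → L
n=1: no move → L
n=2: →0(L), so W
n=3: →1(L), so W
n=4: →1(L), so W
n=5: →0(L), so W
n=6: →1(L), so W
n=7: →5(W), 4(W), 2(W) — all W, so L
n=8: →0(L), so W
n=9: →7(L), so W
n=10: →7(L), so W
n=11: →9(W), 8(W), 6(W), 3(W) — all W, so L
n=12: →7(L), so W
n=13: →11(L), so W
n=14: →11(L), so W
n=15: →7(L), so W
n=16: →11(L), so W
n=17: →15(W), 14(W), 12(W), 9(W) — all W, so L
n=18: →16(W), 15(W), 13(W), 10(W) — all W, so L
n=19: →17(L), so W
n=20: →18(L), so W
n=21: →18(L), so W
n=22: →17(L), so W
n=23: →18(L), so W
n=24: →22(W), 21(W), 19(W), 16(W) — all W, so L
n=25: →17(L), so W
n=26: →24(L), so W
n=27: →24(L), so W
n=28: →26(W), 25(W), 23(W), 20(W) — all W, so L
n=29: →24(L), so W
n=30: →28(L), so W
n=31: →28(L), so W
n=32: →24(L), so W
n=33: →28(L), so W
n=34: →32(W), 31(W), 29(W), 26(W) — all W, so L
n=35: →33(W), 32(W), 30(W), 27(W) — all W, so L
n=36: →34(L), so W
n=37: →35(L), so W
n=38: →35(L), so W
n=39: →34(L), so W
n=40: →35(L), so W
L entries with 0 ≤ n ≤ 40: n = 0, 1, 7, 11, 17, 18, 24, 28, 34, 35; that makes 10.

10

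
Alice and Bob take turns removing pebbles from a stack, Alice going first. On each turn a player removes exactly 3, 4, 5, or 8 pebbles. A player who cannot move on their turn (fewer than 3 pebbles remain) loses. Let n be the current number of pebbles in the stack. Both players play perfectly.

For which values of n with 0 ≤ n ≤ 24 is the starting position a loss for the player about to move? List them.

0, 1, 2, 11, 12, 13, 22, 23, 24

Use the standard recursion: the mover loses at a terminal position; elsewhere, the mover wins exactly when some move hands the opponent an L position.
n=0: no move → L
n=1: no move → L
n=2: no move → L
n=3: W (go to 0, an L position)
n=4: W (go to 1, an L position)
n=5: W (go to 2, an L position)
n=6: W (go to 2, an L position)
n=7: W (go to 2, an L position)
n=8: W (go to 0, an L position)
n=9: W (go to 1, an L position)
n=10: W (go to 2, an L position)
n=11: L (options 8(W), 7(W), 6(W), 3(W) are all W)
n=12: L (options 9(W), 8(W), 7(W), 4(W) are all W)
n=13: L (options 10(W), 9(W), 8(W), 5(W) are all W)
n=14: W (go to 11, an L position)
n=15: W (go to 12, an L position)
n=16: W (go to 13, an L position)
n=17: W (go to 13, an L position)
n=18: W (go to 13, an L position)
n=19: W (go to 11, an L position)
n=20: W (go to 12, an L position)
n=21: W (go to 13, an L position)
n=22: L (options 19(W), 18(W), 17(W), 14(W) are all W)
n=23: L (options 20(W), 19(W), 18(W), 15(W) are all W)
n=24: L (options 21(W), 20(W), 19(W), 16(W) are all W)
The losing starting values of n are exactly the entries labelled L in this table (9 of them).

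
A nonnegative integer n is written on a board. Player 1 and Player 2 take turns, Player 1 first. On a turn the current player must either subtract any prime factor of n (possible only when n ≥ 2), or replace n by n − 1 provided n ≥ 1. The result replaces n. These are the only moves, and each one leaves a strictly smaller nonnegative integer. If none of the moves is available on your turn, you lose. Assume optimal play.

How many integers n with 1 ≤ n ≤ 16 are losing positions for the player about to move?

Classify positions by backward induction: terminal positions (no move available) are L. From any other position, the mover wins iff some move reaches an L.
n=0: no move → L
n=1: can move to 0, which is L ⇒ W
n=2: can move to 0, which is L ⇒ W
n=3: can move to 0, which is L ⇒ W
n=4: moves to 2(W), 3(W); every one is W ⇒ L
n=5: can move to 0, which is L ⇒ W
n=6: can move to 4, which is L ⇒ W
n=7: can move to 0, which is L ⇒ W
n=8: moves to 6(W), 7(W); every one is W ⇒ L
n=9: can move to 8, which is L ⇒ W
n=10: can move to 8, which is L ⇒ W
n=11: can move to 0, which is L ⇒ W
n=12: moves to 9(W), 10(W), 11(W); every one is W ⇒ L
n=13: can move to 0, which is L ⇒ W
n=14: can move to 12, which is L ⇒ W
n=15: can move to 12, which is L ⇒ W
n=16: moves to 14(W), 15(W); every one is W ⇒ L
L entries with 1 ≤ n ≤ 16 (n=0 is outside the asked range and is not counted): n = 4, 8, 12, 16; that makes 4.

4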